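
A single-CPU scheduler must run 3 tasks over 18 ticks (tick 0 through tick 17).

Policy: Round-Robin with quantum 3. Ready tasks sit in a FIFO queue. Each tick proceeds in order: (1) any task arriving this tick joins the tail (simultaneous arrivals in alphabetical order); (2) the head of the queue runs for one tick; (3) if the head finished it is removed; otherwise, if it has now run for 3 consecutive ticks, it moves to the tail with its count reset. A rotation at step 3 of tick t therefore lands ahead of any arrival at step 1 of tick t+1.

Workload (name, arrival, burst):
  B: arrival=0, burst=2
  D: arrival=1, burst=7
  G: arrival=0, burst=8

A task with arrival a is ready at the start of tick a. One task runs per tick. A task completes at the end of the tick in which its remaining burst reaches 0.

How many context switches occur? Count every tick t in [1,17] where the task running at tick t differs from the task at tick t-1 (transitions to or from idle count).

context switches = 7

t=0: queue=[B,G] q_used=0 → run B
t=1: queue=[B,G,D] q_used=1 → run B
t=2: queue=[G,D] q_used=0 → run G
t=3: queue=[G,D] q_used=1 → run G
t=4: queue=[G,D] q_used=2 → run G
t=5: queue=[D,G] q_used=0 → run D
t=6: queue=[D,G] q_used=1 → run D
t=7: queue=[D,G] q_used=2 → run D
t=8: queue=[G,D] q_used=0 → run G
t=9: queue=[G,D] q_used=1 → run G
t=10: queue=[G,D] q_used=2 → run G
t=11: queue=[D,G] q_used=0 → run D
t=12: queue=[D,G] q_used=1 → run D
t=13: queue=[D,G] q_used=2 → run D
t=14: queue=[G,D] q_used=0 → run G
t=15: queue=[G,D] q_used=1 → run G
t=16: queue=[D] q_used=0 → run D
t=17: (idle)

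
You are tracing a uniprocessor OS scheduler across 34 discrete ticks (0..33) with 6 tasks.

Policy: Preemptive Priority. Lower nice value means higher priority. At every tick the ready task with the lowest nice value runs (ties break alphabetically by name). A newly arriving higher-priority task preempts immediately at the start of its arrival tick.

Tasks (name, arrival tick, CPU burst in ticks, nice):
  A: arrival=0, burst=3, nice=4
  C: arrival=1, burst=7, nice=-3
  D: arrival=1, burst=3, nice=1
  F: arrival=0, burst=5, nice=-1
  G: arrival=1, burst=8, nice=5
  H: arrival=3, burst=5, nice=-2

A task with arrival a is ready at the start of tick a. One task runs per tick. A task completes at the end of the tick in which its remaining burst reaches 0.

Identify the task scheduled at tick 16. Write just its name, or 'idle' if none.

running at tick 16 = F

t=0: ready={A,F} → run F
t=1: ready={A,C,D,F,G} → run C
t=2: ready={A,C,D,F,G} → run C
t=3: ready={A,C,D,F,G,H} → run C
t=4: ready={A,C,D,F,G,H} → run C
t=5: ready={A,C,D,F,G,H} → run C
t=6: ready={A,C,D,F,G,H} → run C
t=7: ready={A,C,D,F,G,H} → run C
t=8: ready={A,D,F,G,H} → run H
t=9: ready={A,D,F,G,H} → run H
t=10: ready={A,D,F,G,H} → run H
t=11: ready={A,D,F,G,H} → run H
t=12: ready={A,D,F,G,H} → run H
t=13: ready={A,D,F,G} → run F
t=14: ready={A,D,F,G} → run F
t=15: ready={A,D,F,G} → run F
t=16: ready={A,D,F,G} → run F
t=17: ready={A,D,G} → run D
t=18: ready={A,D,G} → run D
t=19: ready={A,D,G} → run D
t=20: ready={A,G} → run A
t=21: ready={A,G} → run A
t=22: ready={A,G} → run A
t=23: ready={G} → run G
t=24: ready={G} → run G
t=25: ready={G} → run G
t=26: ready={G} → run G
t=27: ready={G} → run G
t=28: ready={G} → run G
t=29: ready={G} → run G
t=30: ready={G} → run G
t=31: (idle)
t=32: (idle)
t=33: (idle)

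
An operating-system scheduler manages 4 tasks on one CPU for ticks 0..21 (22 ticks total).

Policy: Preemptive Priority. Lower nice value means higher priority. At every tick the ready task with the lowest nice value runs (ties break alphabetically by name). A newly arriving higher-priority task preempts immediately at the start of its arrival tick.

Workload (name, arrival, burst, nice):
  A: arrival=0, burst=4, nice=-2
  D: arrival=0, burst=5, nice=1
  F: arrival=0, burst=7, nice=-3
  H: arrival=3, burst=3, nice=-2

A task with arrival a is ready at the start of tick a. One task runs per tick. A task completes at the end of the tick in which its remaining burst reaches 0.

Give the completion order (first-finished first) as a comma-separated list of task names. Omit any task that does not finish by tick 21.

t=0: ready={A,D,F} → run F
t=1: ready={A,D,F} → run F
t=2: ready={A,D,F} → run F
t=3: ready={A,D,F,H} → run F
t=4: ready={A,D,F,H} → run F
t=5: ready={A,D,F,H} → run F
t=6: ready={A,D,F,H} → run F
t=7: ready={A,D,H} → run A
t=8: ready={A,D,H} → run A
t=9: ready={A,D,H} → run A
t=10: ready={A,D,H} → run A
t=11: ready={D,H} → run H
t=12: ready={D,H} → run H
t=13: ready={D,H} → run H
t=14: ready={D} → run D
t=15: ready={D} → run D
t=16: ready={D} → run D
t=17: ready={D} → run D
t=18: ready={D} → run D
t=19: (idle)
t=20: (idle)
t=21: (idle)

completion order = F, A, H, D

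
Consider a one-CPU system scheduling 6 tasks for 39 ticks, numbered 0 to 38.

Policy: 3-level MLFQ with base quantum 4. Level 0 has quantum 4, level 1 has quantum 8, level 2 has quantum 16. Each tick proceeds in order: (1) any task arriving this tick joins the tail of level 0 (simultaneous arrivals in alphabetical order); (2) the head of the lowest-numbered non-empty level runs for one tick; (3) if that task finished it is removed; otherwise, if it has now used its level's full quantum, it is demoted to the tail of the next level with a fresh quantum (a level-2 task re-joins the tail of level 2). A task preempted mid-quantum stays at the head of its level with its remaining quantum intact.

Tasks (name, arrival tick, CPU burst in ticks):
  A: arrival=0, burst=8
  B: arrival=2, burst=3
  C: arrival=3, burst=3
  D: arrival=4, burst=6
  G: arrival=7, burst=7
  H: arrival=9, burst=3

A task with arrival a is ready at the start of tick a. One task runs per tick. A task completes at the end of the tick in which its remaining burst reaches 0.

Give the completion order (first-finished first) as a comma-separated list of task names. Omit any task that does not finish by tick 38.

t=0: L0/L1/L2 = A/-/- → run A
t=1: L0/L1/L2 = A/-/- → run A
t=2: L0/L1/L2 = AB/-/- → run A
t=3: L0/L1/L2 = ABC/-/- → run A
t=4: L0/L1/L2 = BCD/A/- → run B
t=5: L0/L1/L2 = BCD/A/- → run B
t=6: L0/L1/L2 = BCD/A/- → run B
t=7: L0/L1/L2 = CDG/A/- → run C
t=8: L0/L1/L2 = CDG/A/- → run C
t=9: L0/L1/L2 = CDGH/A/- → run C
t=10: L0/L1/L2 = DGH/A/- → run D
t=11: L0/L1/L2 = DGH/A/- → run D
t=12: L0/L1/L2 = DGH/A/- → run D
t=13: L0/L1/L2 = DGH/A/- → run D
t=14: L0/L1/L2 = GH/AD/- → run G
t=15: L0/L1/L2 = GH/AD/- → run G
t=16: L0/L1/L2 = GH/AD/- → run G
t=17: L0/L1/L2 = GH/AD/- → run G
t=18: L0/L1/L2 = H/ADG/- → run H
t=19: L0/L1/L2 = H/ADG/- → run H
t=20: L0/L1/L2 = H/ADG/- → run H
t=21: L0/L1/L2 = -/ADG/- → run A
t=22: L0/L1/L2 = -/ADG/- → run A
t=23: L0/L1/L2 = -/ADG/- → run A
t=24: L0/L1/L2 = -/ADG/- → run A
t=25: L0/L1/L2 = -/DG/- → run D
t=26: L0/L1/L2 = -/DG/- → run D
t=27: L0/L1/L2 = -/G/- → run G
t=28: L0/L1/L2 = -/G/- → run G
t=29: L0/L1/L2 = -/G/- → run G
t=30: (idle)
t=31: (idle)
t=32: (idle)
t=33: (idle)
t=34: (idle)
t=35: (idle)
t=36: (idle)
t=37: (idle)
t=38: (idle)

completion order = B, C, H, A, D, G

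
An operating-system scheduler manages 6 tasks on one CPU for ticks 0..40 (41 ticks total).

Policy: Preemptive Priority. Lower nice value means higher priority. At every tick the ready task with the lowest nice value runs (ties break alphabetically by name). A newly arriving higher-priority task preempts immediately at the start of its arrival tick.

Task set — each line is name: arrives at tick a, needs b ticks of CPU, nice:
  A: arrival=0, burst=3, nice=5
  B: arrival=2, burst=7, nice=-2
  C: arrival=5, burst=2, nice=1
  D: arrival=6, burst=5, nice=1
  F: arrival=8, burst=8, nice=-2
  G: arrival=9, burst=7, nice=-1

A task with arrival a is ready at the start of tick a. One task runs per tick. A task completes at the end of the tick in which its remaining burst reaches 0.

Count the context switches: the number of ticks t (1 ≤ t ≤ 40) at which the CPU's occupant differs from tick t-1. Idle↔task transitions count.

t=0: ready={A} → run A
t=1: ready={A} → run A
t=2: ready={A,B} → run B
t=3: ready={A,B} → run B
t=4: ready={A,B} → run B
t=5: ready={A,B,C} → run B
t=6: ready={A,B,C,D} → run B
t=7: ready={A,B,C,D} → run B
t=8: ready={A,B,C,D,F} → run B
t=9: ready={A,C,D,F,G} → run F
t=10: ready={A,C,D,F,G} → run F
t=11: ready={A,C,D,F,G} → run F
t=12: ready={A,C,D,F,G} → run F
t=13: ready={A,C,D,F,G} → run F
t=14: ready={A,C,D,F,G} → run F
t=15: ready={A,C,D,F,G} → run F
t=16: ready={A,C,D,F,G} → run F
t=17: ready={A,C,D,G} → run G
t=18: ready={A,C,D,G} → run G
t=19: ready={A,C,D,G} → run G
t=20: ready={A,C,D,G} → run G
t=21: ready={A,C,D,G} → run G
t=22: ready={A,C,D,G} → run G
t=23: ready={A,C,D,G} → run G
t=24: ready={A,C,D} → run C
t=25: ready={A,C,D} → run C
t=26: ready={A,D} → run D
t=27: ready={A,D} → run D
t=28: ready={A,D} → run D
t=29: ready={A,D} → run D
t=30: ready={A,D} → run D
t=31: ready={A} → run A
t=32: (idle)
t=33: (idle)
t=34: (idle)
t=35: (idle)
t=36: (idle)
t=37: (idle)
t=38: (idle)
t=39: (idle)
t=40: (idle)

context switches = 7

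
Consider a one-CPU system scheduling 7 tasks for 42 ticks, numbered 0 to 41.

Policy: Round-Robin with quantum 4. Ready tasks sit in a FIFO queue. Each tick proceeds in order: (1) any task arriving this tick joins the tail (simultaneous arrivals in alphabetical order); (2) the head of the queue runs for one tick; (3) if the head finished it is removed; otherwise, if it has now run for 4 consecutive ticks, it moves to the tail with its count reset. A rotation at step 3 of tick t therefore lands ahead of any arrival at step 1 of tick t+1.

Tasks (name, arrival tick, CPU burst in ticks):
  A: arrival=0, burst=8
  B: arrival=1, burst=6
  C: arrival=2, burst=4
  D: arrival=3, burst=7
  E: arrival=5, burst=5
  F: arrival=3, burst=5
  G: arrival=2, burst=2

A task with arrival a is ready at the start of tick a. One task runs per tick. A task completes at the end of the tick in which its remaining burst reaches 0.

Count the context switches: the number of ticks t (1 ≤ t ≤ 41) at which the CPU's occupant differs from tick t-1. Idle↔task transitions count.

t=0: queue=[A] q_used=0 → run A
t=1: queue=[A,B] q_used=1 → run A
t=2: queue=[A,B,C,G] q_used=2 → run A
t=3: queue=[A,B,C,G,D,F] q_used=3 → run A
t=4: queue=[B,C,G,D,F,A] q_used=0 → run B
t=5: queue=[B,C,G,D,F,A,E] q_used=1 → run B
t=6: queue=[B,C,G,D,F,A,E] q_used=2 → run B
t=7: queue=[B,C,G,D,F,A,E] q_used=3 → run B
t=8: queue=[C,G,D,F,A,E,B] q_used=0 → run C
t=9: queue=[C,G,D,F,A,E,B] q_used=1 → run C
t=10: queue=[C,G,D,F,A,E,B] q_used=2 → run C
t=11: queue=[C,G,D,F,A,E,B] q_used=3 → run C
t=12: queue=[G,D,F,A,E,B] q_used=0 → run G
t=13: queue=[G,D,F,A,E,B] q_used=1 → run G
t=14: queue=[D,F,A,E,B] q_used=0 → run D
t=15: queue=[D,F,A,E,B] q_used=1 → run D
t=16: queue=[D,F,A,E,B] q_used=2 → run D
t=17: queue=[D,F,A,E,B] q_used=3 → run D
t=18: queue=[F,A,E,B,D] q_used=0 → run F
t=19: queue=[F,A,E,B,D] q_used=1 → run F
t=20: queue=[F,A,E,B,D] q_used=2 → run F
t=21: queue=[F,A,E,B,D] q_used=3 → run F
t=22: queue=[A,E,B,D,F] q_used=0 → run A
t=23: queue=[A,E,B,D,F] q_used=1 → run A
t=24: queue=[A,E,B,D,F] q_used=2 → run A
t=25: queue=[A,E,B,D,F] q_used=3 → run A
t=26: queue=[E,B,D,F] q_used=0 → run E
t=27: queue=[E,B,D,F] q_used=1 → run E
t=28: queue=[E,B,D,F] q_used=2 → run E
t=29: queue=[E,B,D,F] q_used=3 → run E
t=30: queue=[B,D,F,E] q_used=0 → run B
t=31: queue=[B,D,F,E] q_used=1 → run B
t=32: queue=[D,F,E] q_used=0 → run D
t=33: queue=[D,F,E] q_used=1 → run D
t=34: queue=[D,F,E] q_used=2 → run D
t=35: queue=[F,E] q_used=0 → run F
t=36: queue=[E] q_used=0 → run E
t=37: (idle)
t=38: (idle)
t=39: (idle)
t=40: (idle)
t=41: (idle)

context switches = 12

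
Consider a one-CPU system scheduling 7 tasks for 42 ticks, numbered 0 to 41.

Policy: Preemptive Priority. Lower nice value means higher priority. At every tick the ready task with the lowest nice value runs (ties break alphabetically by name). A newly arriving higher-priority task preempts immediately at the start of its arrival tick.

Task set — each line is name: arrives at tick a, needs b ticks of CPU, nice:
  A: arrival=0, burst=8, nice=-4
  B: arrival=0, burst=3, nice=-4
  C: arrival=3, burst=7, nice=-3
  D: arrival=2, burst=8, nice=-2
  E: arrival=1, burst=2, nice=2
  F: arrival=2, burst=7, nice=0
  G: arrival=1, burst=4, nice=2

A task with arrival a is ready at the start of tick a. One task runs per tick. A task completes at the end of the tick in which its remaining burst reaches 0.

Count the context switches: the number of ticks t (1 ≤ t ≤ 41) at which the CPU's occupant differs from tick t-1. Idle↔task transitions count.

context switches = 7

t=0: ready={A,B} → run A
t=1: ready={A,B,E,G} → run A
t=2: ready={A,B,D,E,F,G} → run A
t=3: ready={A,B,C,D,E,F,G} → run A
t=4: ready={A,B,C,D,E,F,G} → run A
t=5: ready={A,B,C,D,E,F,G} → run A
t=6: ready={A,B,C,D,E,F,G} → run A
t=7: ready={A,B,C,D,E,F,G} → run A
t=8: ready={B,C,D,E,F,G} → run B
t=9: ready={B,C,D,E,F,G} → run B
t=10: ready={B,C,D,E,F,G} → run B
t=11: ready={C,D,E,F,G} → run C
t=12: ready={C,D,E,F,G} → run C
t=13: ready={C,D,E,F,G} → run C
t=14: ready={C,D,E,F,G} → run C
t=15: ready={C,D,E,F,G} → run C
t=16: ready={C,D,E,F,G} → run C
t=17: ready={C,D,E,F,G} → run C
t=18: ready={D,E,F,G} → run D
t=19: ready={D,E,F,G} → run D
t=20: ready={D,E,F,G} → run D
t=21: ready={D,E,F,G} → run D
t=22: ready={D,E,F,G} → run D
t=23: ready={D,E,F,G} → run D
t=24: ready={D,E,F,G} → run D
t=25: ready={D,E,F,G} → run D
t=26: ready={E,F,G} → run F
t=27: ready={E,F,G} → run F
t=28: ready={E,F,G} → run F
t=29: ready={E,F,G} → run F
t=30: ready={E,F,G} → run F
t=31: ready={E,F,G} → run F
t=32: ready={E,F,G} → run F
t=33: ready={E,G} → run E
t=34: ready={E,G} → run E
t=35: ready={G} → run G
t=36: ready={G} → run G
t=37: ready={G} → run G
t=38: ready={G} → run G
t=39: (idle)
t=40: (idle)
t=41: (idle)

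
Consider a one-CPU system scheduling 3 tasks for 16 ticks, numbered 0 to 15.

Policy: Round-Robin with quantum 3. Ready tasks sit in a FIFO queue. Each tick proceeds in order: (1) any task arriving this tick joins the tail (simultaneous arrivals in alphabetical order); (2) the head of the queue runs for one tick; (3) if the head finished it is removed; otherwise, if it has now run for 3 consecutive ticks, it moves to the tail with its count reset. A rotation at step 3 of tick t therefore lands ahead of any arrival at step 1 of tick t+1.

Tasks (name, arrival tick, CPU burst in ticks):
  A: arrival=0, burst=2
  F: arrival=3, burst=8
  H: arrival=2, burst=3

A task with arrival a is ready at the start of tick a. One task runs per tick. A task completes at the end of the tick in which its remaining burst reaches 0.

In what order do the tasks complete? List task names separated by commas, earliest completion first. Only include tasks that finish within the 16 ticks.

t=0: queue=[A] q_used=0 → run A
t=1: queue=[A] q_used=1 → run A
t=2: queue=[H] q_used=0 → run H
t=3: queue=[H,F] q_used=1 → run H
t=4: queue=[H,F] q_used=2 → run H
t=5: queue=[F] q_used=0 → run F
t=6: queue=[F] q_used=1 → run F
t=7: queue=[F] q_used=2 → run F
t=8: queue=[F] q_used=0 → run F
t=9: queue=[F] q_used=1 → run F
t=10: queue=[F] q_used=2 → run F
t=11: queue=[F] q_used=0 → run F
t=12: queue=[F] q_used=1 → run F
t=13: (idle)
t=14: (idle)
t=15: (idle)

completion order = A, H, F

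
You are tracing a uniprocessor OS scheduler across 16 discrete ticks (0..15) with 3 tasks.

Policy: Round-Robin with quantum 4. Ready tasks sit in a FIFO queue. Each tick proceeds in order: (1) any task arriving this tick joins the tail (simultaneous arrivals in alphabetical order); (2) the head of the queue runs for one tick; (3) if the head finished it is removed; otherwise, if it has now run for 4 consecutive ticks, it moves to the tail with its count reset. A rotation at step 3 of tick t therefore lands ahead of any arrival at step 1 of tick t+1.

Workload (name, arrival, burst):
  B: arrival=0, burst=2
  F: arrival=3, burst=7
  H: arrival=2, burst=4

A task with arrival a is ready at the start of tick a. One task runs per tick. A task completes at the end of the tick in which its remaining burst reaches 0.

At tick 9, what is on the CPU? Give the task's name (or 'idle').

running at tick 9 = F

t=0: queue=[B] q_used=0 → run B
t=1: queue=[B] q_used=1 → run B
t=2: queue=[H] q_used=0 → run H
t=3: queue=[H,F] q_used=1 → run H
t=4: queue=[H,F] q_used=2 → run H
t=5: queue=[H,F] q_used=3 → run H
t=6: queue=[F] q_used=0 → run F
t=7: queue=[F] q_used=1 → run F
t=8: queue=[F] q_used=2 → run F
t=9: queue=[F] q_used=3 → run F
t=10: queue=[F] q_used=0 → run F
t=11: queue=[F] q_used=1 → run F
t=12: queue=[F] q_used=2 → run F
t=13: (idle)
t=14: (idle)
t=15: (idle)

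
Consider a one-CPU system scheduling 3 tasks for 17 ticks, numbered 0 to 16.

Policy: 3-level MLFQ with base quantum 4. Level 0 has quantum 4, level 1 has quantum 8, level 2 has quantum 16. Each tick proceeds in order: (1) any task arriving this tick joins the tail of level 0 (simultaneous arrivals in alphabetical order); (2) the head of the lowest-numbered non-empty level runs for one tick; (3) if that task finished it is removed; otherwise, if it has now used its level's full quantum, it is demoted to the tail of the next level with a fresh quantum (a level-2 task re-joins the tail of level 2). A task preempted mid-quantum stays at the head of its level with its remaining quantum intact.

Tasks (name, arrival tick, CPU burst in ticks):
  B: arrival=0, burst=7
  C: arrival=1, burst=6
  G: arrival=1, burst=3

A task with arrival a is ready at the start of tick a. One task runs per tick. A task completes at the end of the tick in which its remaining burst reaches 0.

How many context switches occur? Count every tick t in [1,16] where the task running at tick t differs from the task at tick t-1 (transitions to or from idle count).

context switches = 5

t=0: L0/L1/L2 = B/-/- → run B
t=1: L0/L1/L2 = BCG/-/- → run B
t=2: L0/L1/L2 = BCG/-/- → run B
t=3: L0/L1/L2 = BCG/-/- → run B
t=4: L0/L1/L2 = CG/B/- → run C
t=5: L0/L1/L2 = CG/B/- → run C
t=6: L0/L1/L2 = CG/B/- → run C
t=7: L0/L1/L2 = CG/B/- → run C
t=8: L0/L1/L2 = G/BC/- → run G
t=9: L0/L1/L2 = G/BC/- → run G
t=10: L0/L1/L2 = G/BC/- → run G
t=11: L0/L1/L2 = -/BC/- → run B
t=12: L0/L1/L2 = -/BC/- → run B
t=13: L0/L1/L2 = -/BC/- → run B
t=14: L0/L1/L2 = -/C/- → run C
t=15: L0/L1/L2 = -/C/- → run C
t=16: (idle)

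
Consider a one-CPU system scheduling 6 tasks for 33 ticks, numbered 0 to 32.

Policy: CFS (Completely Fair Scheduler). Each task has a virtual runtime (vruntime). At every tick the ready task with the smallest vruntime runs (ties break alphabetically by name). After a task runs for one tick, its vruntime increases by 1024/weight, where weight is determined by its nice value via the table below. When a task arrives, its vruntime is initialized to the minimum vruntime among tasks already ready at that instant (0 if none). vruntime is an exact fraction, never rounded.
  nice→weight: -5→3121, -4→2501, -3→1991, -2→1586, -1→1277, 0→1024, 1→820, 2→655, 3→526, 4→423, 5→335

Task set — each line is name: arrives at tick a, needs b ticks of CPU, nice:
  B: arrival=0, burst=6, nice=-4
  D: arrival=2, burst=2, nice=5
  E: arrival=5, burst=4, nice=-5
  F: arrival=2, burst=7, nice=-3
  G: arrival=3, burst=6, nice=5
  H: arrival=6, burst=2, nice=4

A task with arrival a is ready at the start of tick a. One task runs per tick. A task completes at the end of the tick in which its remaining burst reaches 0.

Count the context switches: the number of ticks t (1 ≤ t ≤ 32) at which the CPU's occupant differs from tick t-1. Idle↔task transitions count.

context switches = 21

t=0: vr[B=0] → run B
t=1: vr[B=1024/2501] → run B
t=2: vr[B=2048/2501 D=2048/2501 F=2048/2501] → run B
t=3: vr[B=3072/2501 D=2048/2501 F=2048/2501 G=2048/2501] → run D
t=4: vr[B=3072/2501 D=3247104/837835 F=2048/2501 G=2048/2501] → run F
t=5: vr[B=3072/2501 D=3247104/837835 E=2048/2501 F=6638592/4979491 G=2048/2501] → run E
t=6: vr[B=3072/2501 D=3247104/837835 E=8952832/7805621 F=6638592/4979491 G=2048/2501 H=2048/2501] → run G
t=7: vr[B=3072/2501 D=3247104/837835 E=8952832/7805621 F=6638592/4979491 G=3247104/837835 H=2048/2501] → run H
t=8: vr[B=3072/2501 D=3247104/837835 E=8952832/7805621 F=6638592/4979491 G=3247104/837835 H=3427328/1057923] → run E
t=9: vr[B=3072/2501 D=3247104/837835 E=11513856/7805621 F=6638592/4979491 G=3247104/837835 H=3427328/1057923] → run B
t=10: vr[B=4096/2501 D=3247104/837835 E=11513856/7805621 F=6638592/4979491 G=3247104/837835 H=3427328/1057923] → run F
t=11: vr[B=4096/2501 D=3247104/837835 E=11513856/7805621 F=9199616/4979491 G=3247104/837835 H=3427328/1057923] → run E
t=12: vr[B=4096/2501 D=3247104/837835 E=14074880/7805621 F=9199616/4979491 G=3247104/837835 H=3427328/1057923] → run B
t=13: vr[B=5120/2501 D=3247104/837835 E=14074880/7805621 F=9199616/4979491 G=3247104/837835 H=3427328/1057923] → run E
t=14: vr[B=5120/2501 D=3247104/837835 F=9199616/4979491 G=3247104/837835 H=3427328/1057923] → run F
t=15: vr[B=5120/2501 D=3247104/837835 F=11760640/4979491 G=3247104/837835 H=3427328/1057923] → run B
t=16: vr[D=3247104/837835 F=11760640/4979491 G=3247104/837835 H=3427328/1057923] → run F
t=17: vr[D=3247104/837835 F=14321664/4979491 G=3247104/837835 H=3427328/1057923] → run F
t=18: vr[D=3247104/837835 F=16882688/4979491 G=3247104/837835 H=3427328/1057923] → run H
t=19: vr[D=3247104/837835 F=16882688/4979491 G=3247104/837835] → run F
t=20: vr[D=3247104/837835 F=19443712/4979491 G=3247104/837835] → run D
t=21: vr[F=19443712/4979491 G=3247104/837835] → run G
t=22: vr[F=19443712/4979491 G=5808128/837835] → run F
t=23: vr[G=5808128/837835] → run G
t=24: vr[G=8369152/837835] → run G
t=25: vr[G=10930176/837835] → run G
t=26: vr[G=2698240/167567] → run G
t=27: (idle)
t=28: (idle)
t=29: (idle)
t=30: (idle)
t=31: (idle)
t=32: (idle)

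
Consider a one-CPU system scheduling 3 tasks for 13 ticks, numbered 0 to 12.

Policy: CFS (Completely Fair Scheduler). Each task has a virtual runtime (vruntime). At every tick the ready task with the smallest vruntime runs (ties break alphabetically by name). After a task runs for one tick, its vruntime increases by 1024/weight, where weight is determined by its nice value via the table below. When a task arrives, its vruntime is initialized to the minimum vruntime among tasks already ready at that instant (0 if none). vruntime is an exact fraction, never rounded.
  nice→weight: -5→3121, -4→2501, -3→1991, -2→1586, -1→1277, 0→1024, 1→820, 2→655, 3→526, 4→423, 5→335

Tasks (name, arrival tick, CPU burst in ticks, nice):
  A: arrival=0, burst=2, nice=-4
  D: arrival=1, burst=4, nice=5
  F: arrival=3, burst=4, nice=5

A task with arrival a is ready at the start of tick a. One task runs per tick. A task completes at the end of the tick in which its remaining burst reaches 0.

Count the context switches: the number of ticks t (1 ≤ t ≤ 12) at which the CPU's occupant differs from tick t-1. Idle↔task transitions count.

t=0: vr[A=0] → run A
t=1: vr[A=1024/2501 D=1024/2501] → run A
t=2: vr[D=1024/2501] → run D
t=3: vr[D=2904064/837835 F=2904064/837835] → run D
t=4: vr[D=5465088/837835 F=2904064/837835] → run F
t=5: vr[D=5465088/837835 F=5465088/837835] → run D
t=6: vr[D=8026112/837835 F=5465088/837835] → run F
t=7: vr[D=8026112/837835 F=8026112/837835] → run D
t=8: vr[F=8026112/837835] → run F
t=9: vr[F=10587136/837835] → run F
t=10: (idle)
t=11: (idle)
t=12: (idle)

context switches = 7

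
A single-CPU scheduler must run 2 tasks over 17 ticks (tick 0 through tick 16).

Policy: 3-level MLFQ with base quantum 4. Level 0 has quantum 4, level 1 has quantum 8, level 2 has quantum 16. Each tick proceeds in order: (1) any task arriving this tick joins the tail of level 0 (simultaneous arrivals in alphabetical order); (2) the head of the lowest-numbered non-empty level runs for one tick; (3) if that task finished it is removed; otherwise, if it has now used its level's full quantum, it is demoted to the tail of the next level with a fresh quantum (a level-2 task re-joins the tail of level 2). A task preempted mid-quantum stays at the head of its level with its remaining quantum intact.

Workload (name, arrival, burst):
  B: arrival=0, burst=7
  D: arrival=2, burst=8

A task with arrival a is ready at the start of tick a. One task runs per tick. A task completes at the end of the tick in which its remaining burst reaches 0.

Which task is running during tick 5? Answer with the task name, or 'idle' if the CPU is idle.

running at tick 5 = D

t=0: L0/L1/L2 = B/-/- → run B
t=1: L0/L1/L2 = B/-/- → run B
t=2: L0/L1/L2 = BD/-/- → run B
t=3: L0/L1/L2 = BD/-/- → run B
t=4: L0/L1/L2 = D/B/- → run D
t=5: L0/L1/L2 = D/B/- → run D
t=6: L0/L1/L2 = D/B/- → run D
t=7: L0/L1/L2 = D/B/- → run D
t=8: L0/L1/L2 = -/BD/- → run B
t=9: L0/L1/L2 = -/BD/- → run B
t=10: L0/L1/L2 = -/BD/- → run B
t=11: L0/L1/L2 = -/D/- → run D
t=12: L0/L1/L2 = -/D/- → run D
t=13: L0/L1/L2 = -/D/- → run D
t=14: L0/L1/L2 = -/D/- → run D
t=15: (idle)
t=16: (idle)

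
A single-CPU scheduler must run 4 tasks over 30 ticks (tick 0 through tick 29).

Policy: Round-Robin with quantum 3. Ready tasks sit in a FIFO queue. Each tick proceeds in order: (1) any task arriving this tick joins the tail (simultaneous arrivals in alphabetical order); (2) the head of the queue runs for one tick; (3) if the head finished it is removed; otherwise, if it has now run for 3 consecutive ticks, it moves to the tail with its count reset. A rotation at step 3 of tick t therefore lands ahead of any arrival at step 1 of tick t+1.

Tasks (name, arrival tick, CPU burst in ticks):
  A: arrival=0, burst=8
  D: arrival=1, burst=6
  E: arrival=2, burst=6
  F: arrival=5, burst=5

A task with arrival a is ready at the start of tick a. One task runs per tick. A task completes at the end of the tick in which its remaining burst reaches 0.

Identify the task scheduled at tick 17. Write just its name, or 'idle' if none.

running at tick 17 = D

t=0: queue=[A] q_used=0 → run A
t=1: queue=[A,D] q_used=1 → run A
t=2: queue=[A,D,E] q_used=2 → run A
t=3: queue=[D,E,A] q_used=0 → run D
t=4: queue=[D,E,A] q_used=1 → run D
t=5: queue=[D,E,A,F] q_used=2 → run D
t=6: queue=[E,A,F,D] q_used=0 → run E
t=7: queue=[E,A,F,D] q_used=1 → run E
t=8: queue=[E,A,F,D] q_used=2 → run E
t=9: queue=[A,F,D,E] q_used=0 → run A
t=10: queue=[A,F,D,E] q_used=1 → run A
t=11: queue=[A,F,D,E] q_used=2 → run A
t=12: queue=[F,D,E,A] q_used=0 → run F
t=13: queue=[F,D,E,A] q_used=1 → run F
t=14: queue=[F,D,E,A] q_used=2 → run F
t=15: queue=[D,E,A,F] q_used=0 → run D
t=16: queue=[D,E,A,F] q_used=1 → run D
t=17: queue=[D,E,A,F] q_used=2 → run D
t=18: queue=[E,A,F] q_used=0 → run E
t=19: queue=[E,A,F] q_used=1 → run E
t=20: queue=[E,A,F] q_used=2 → run E
t=21: queue=[A,F] q_used=0 → run A
t=22: queue=[A,F] q_used=1 → run A
t=23: queue=[F] q_used=0 → run F
t=24: queue=[F] q_used=1 → run F
t=25: (idle)
t=26: (idle)
t=27: (idle)
t=28: (idle)
t=29: (idle)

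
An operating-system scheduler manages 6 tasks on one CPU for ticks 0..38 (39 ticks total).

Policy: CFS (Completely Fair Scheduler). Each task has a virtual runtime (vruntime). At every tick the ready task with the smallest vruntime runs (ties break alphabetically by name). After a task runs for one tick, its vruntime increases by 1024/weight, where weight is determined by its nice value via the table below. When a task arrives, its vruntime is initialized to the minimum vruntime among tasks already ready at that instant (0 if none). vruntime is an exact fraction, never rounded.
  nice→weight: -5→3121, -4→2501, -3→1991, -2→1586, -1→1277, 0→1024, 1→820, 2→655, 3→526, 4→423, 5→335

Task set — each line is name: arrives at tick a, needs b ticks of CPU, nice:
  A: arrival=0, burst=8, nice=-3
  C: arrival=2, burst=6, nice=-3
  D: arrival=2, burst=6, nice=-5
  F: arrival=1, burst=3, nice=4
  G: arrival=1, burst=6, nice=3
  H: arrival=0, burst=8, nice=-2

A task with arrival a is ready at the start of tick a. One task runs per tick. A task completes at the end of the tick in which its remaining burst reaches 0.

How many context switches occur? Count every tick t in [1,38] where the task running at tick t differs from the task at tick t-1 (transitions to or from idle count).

t=0: vr[A=0 H=0] → run A
t=1: vr[A=1024/1991 F=0 G=0 H=0] → run F
t=2: vr[A=1024/1991 C=0 D=0 F=1024/423 G=0 H=0] → run C
t=3: vr[A=1024/1991 C=1024/1991 D=0 F=1024/423 G=0 H=0] → run D
t=4: vr[A=1024/1991 C=1024/1991 D=1024/3121 F=1024/423 G=0 H=0] → run G
t=5: vr[A=1024/1991 C=1024/1991 D=1024/3121 F=1024/423 G=512/263 H=0] → run H
t=6: vr[A=1024/1991 C=1024/1991 D=1024/3121 F=1024/423 G=512/263 H=512/793] → run D
t=7: vr[A=1024/1991 C=1024/1991 D=2048/3121 F=1024/423 G=512/263 H=512/793] → run A
t=8: vr[A=2048/1991 C=1024/1991 D=2048/3121 F=1024/423 G=512/263 H=512/793] → run C
t=9: vr[A=2048/1991 C=2048/1991 D=2048/3121 F=1024/423 G=512/263 H=512/793] → run H
t=10: vr[A=2048/1991 C=2048/1991 D=2048/3121 F=1024/423 G=512/263 H=1024/793] → run D
t=11: vr[A=2048/1991 C=2048/1991 D=3072/3121 F=1024/423 G=512/263 H=1024/793] → run D
t=12: vr[A=2048/1991 C=2048/1991 D=4096/3121 F=1024/423 G=512/263 H=1024/793] → run A
t=13: vr[A=3072/1991 C=2048/1991 D=4096/3121 F=1024/423 G=512/263 H=1024/793] → run C
t=14: vr[A=3072/1991 C=3072/1991 D=4096/3121 F=1024/423 G=512/263 H=1024/793] → run H
t=15: vr[A=3072/1991 C=3072/1991 D=4096/3121 F=1024/423 G=512/263 H=1536/793] → run D
t=16: vr[A=3072/1991 C=3072/1991 D=5120/3121 F=1024/423 G=512/263 H=1536/793] → run A
t=17: vr[A=4096/1991 C=3072/1991 D=5120/3121 F=1024/423 G=512/263 H=1536/793] → run C
t=18: vr[A=4096/1991 C=4096/1991 D=5120/3121 F=1024/423 G=512/263 H=1536/793] → run D
t=19: vr[A=4096/1991 C=4096/1991 F=1024/423 G=512/263 H=1536/793] → run H
t=20: vr[A=4096/1991 C=4096/1991 F=1024/423 G=512/263 H=2048/793] → run G
t=21: vr[A=4096/1991 C=4096/1991 F=1024/423 G=1024/263 H=2048/793] → run A
t=22: vr[A=5120/1991 C=4096/1991 F=1024/423 G=1024/263 H=2048/793] → run C
t=23: vr[A=5120/1991 C=5120/1991 F=1024/423 G=1024/263 H=2048/793] → run F
t=24: vr[A=5120/1991 C=5120/1991 F=2048/423 G=1024/263 H=2048/793] → run A
t=25: vr[A=6144/1991 C=5120/1991 F=2048/423 G=1024/263 H=2048/793] → run C
t=26: vr[A=6144/1991 F=2048/423 G=1024/263 H=2048/793] → run H
t=27: vr[A=6144/1991 F=2048/423 G=1024/263 H=2560/793] → run A
t=28: vr[A=7168/1991 F=2048/423 G=1024/263 H=2560/793] → run H
t=29: vr[A=7168/1991 F=2048/423 G=1024/263 H=3072/793] → run A
t=30: vr[F=2048/423 G=1024/263 H=3072/793] → run H
t=31: vr[F=2048/423 G=1024/263 H=3584/793] → run G
t=32: vr[F=2048/423 G=1536/263 H=3584/793] → run H
t=33: vr[F=2048/423 G=1536/263] → run F
t=34: vr[G=1536/263] → run G
t=35: vr[G=2048/263] → run G
t=36: vr[G=2560/263] → run G
t=37: (idle)
t=38: (idle)

context switches = 34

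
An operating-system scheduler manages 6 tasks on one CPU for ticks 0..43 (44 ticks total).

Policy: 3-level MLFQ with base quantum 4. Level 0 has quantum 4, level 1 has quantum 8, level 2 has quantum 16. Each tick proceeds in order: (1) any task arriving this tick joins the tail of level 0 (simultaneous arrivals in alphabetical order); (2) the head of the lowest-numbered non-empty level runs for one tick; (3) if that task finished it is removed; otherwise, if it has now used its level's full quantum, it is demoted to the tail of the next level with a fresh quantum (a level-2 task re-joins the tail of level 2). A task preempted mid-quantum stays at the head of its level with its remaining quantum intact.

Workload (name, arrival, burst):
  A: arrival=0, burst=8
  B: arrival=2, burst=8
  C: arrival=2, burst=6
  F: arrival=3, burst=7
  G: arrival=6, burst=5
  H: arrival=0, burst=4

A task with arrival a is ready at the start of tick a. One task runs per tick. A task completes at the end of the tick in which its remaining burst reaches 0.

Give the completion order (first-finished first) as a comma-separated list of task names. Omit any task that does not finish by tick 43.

completion order = H, A, B, C, F, G

t=0: L0/L1/L2 = AH/-/- → run A
t=1: L0/L1/L2 = AH/-/- → run A
t=2: L0/L1/L2 = AHBC/-/- → run A
t=3: L0/L1/L2 = AHBCF/-/- → run A
t=4: L0/L1/L2 = HBCF/A/- → run H
t=5: L0/L1/L2 = HBCF/A/- → run H
t=6: L0/L1/L2 = HBCFG/A/- → run H
t=7: L0/L1/L2 = HBCFG/A/- → run H
t=8: L0/L1/L2 = BCFG/A/- → run B
t=9: L0/L1/L2 = BCFG/A/- → run B
t=10: L0/L1/L2 = BCFG/A/- → run B
t=11: L0/L1/L2 = BCFG/A/- → run B
t=12: L0/L1/L2 = CFG/AB/- → run C
t=13: L0/L1/L2 = CFG/AB/- → run C
t=14: L0/L1/L2 = CFG/AB/- → run C
t=15: L0/L1/L2 = CFG/AB/- → run C
t=16: L0/L1/L2 = FG/ABC/- → run F
t=17: L0/L1/L2 = FG/ABC/- → run F
t=18: L0/L1/L2 = FG/ABC/- → run F
t=19: L0/L1/L2 = FG/ABC/- → run F
t=20: L0/L1/L2 = G/ABCF/- → run G
t=21: L0/L1/L2 = G/ABCF/- → run G
t=22: L0/L1/L2 = G/ABCF/- → run G
t=23: L0/L1/L2 = G/ABCF/- → run G
t=24: L0/L1/L2 = -/ABCFG/- → run A
t=25: L0/L1/L2 = -/ABCFG/- → run A
t=26: L0/L1/L2 = -/ABCFG/- → run A
t=27: L0/L1/L2 = -/ABCFG/- → run A
t=28: L0/L1/L2 = -/BCFG/- → run B
t=29: L0/L1/L2 = -/BCFG/- → run B
t=30: L0/L1/L2 = -/BCFG/- → run B
t=31: L0/L1/L2 = -/BCFG/- → run B
t=32: L0/L1/L2 = -/CFG/- → run C
t=33: L0/L1/L2 = -/CFG/- → run C
t=34: L0/L1/L2 = -/FG/- → run F
t=35: L0/L1/L2 = -/FG/- → run F
t=36: L0/L1/L2 = -/FG/- → run F
t=37: L0/L1/L2 = -/G/- → run G
t=38: (idle)
t=39: (idle)
t=40: (idle)
t=41: (idle)
t=42: (idle)
t=43: (idle)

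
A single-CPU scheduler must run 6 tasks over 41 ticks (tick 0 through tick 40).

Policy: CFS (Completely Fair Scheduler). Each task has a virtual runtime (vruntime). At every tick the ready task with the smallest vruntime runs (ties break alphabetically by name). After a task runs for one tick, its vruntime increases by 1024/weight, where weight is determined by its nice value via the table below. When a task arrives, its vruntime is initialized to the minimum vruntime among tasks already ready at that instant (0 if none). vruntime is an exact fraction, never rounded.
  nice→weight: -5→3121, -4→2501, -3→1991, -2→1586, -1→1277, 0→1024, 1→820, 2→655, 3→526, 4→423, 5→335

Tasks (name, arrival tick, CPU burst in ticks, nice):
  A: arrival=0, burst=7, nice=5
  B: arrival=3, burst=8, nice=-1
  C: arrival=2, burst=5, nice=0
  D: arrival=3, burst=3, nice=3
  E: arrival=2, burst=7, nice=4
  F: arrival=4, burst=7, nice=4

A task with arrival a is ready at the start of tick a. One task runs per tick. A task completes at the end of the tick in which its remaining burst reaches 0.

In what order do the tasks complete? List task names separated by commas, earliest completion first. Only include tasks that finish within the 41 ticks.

completion order = D, C, B, A, E, F

t=0: vr[A=0] → run A
t=1: vr[A=1024/335] → run A
t=2: vr[A=2048/335 C=2048/335 E=2048/335] → run A
t=3: vr[A=3072/335 B=2048/335 C=2048/335 D=2048/335 E=2048/335] → run B
t=4: vr[A=3072/335 B=2958336/427795 C=2048/335 D=2048/335 E=2048/335 F=2048/335] → run C
t=5: vr[A=3072/335 B=2958336/427795 C=2383/335 D=2048/335 E=2048/335 F=2048/335] → run D
t=6: vr[A=3072/335 B=2958336/427795 C=2383/335 D=710144/88105 E=2048/335 F=2048/335] → run E
t=7: vr[A=3072/335 B=2958336/427795 C=2383/335 D=710144/88105 E=1209344/141705 F=2048/335] → run F
t=8: vr[A=3072/335 B=2958336/427795 C=2383/335 D=710144/88105 E=1209344/141705 F=1209344/141705] → run B
t=9: vr[A=3072/335 B=3301376/427795 C=2383/335 D=710144/88105 E=1209344/141705 F=1209344/141705] → run C
t=10: vr[A=3072/335 B=3301376/427795 C=2718/335 D=710144/88105 E=1209344/141705 F=1209344/141705] → run B
t=11: vr[A=3072/335 B=3644416/427795 C=2718/335 D=710144/88105 E=1209344/141705 F=1209344/141705] → run D
t=12: vr[A=3072/335 B=3644416/427795 C=2718/335 D=881664/88105 E=1209344/141705 F=1209344/141705] → run C
t=13: vr[A=3072/335 B=3644416/427795 C=3053/335 D=881664/88105 E=1209344/141705 F=1209344/141705] → run B
t=14: vr[A=3072/335 B=3987456/427795 C=3053/335 D=881664/88105 E=1209344/141705 F=1209344/141705] → run E
t=15: vr[A=3072/335 B=3987456/427795 C=3053/335 D=881664/88105 E=1552384/141705 F=1209344/141705] → run F
t=16: vr[A=3072/335 B=3987456/427795 C=3053/335 D=881664/88105 E=1552384/141705 F=1552384/141705] → run C
t=17: vr[A=3072/335 B=3987456/427795 C=3388/335 D=881664/88105 E=1552384/141705 F=1552384/141705] → run A
t=18: vr[A=4096/335 B=3987456/427795 C=3388/335 D=881664/88105 E=1552384/141705 F=1552384/141705] → run B
t=19: vr[A=4096/335 B=4330496/427795 C=3388/335 D=881664/88105 E=1552384/141705 F=1552384/141705] → run D
t=20: vr[A=4096/335 B=4330496/427795 C=3388/335 E=1552384/141705 F=1552384/141705] → run C
t=21: vr[A=4096/335 B=4330496/427795 E=1552384/141705 F=1552384/141705] → run B
t=22: vr[A=4096/335 B=4673536/427795 E=1552384/141705 F=1552384/141705] → run B
t=23: vr[A=4096/335 B=5016576/427795 E=1552384/141705 F=1552384/141705] → run E
t=24: vr[A=4096/335 B=5016576/427795 E=631808/47235 F=1552384/141705] → run F
t=25: vr[A=4096/335 B=5016576/427795 E=631808/47235 F=631808/47235] → run B
t=26: vr[A=4096/335 E=631808/47235 F=631808/47235] → run A
t=27: vr[A=1024/67 E=631808/47235 F=631808/47235] → run E
t=28: vr[A=1024/67 E=2238464/141705 F=631808/47235] → run F
t=29: vr[A=1024/67 E=2238464/141705 F=2238464/141705] → run A
t=30: vr[A=6144/335 E=2238464/141705 F=2238464/141705] → run E
t=31: vr[A=6144/335 E=2581504/141705 F=2238464/141705] → run F
t=32: vr[A=6144/335 E=2581504/141705 F=2581504/141705] → run E
t=33: vr[A=6144/335 E=974848/47235 F=2581504/141705] → run F
t=34: vr[A=6144/335 E=974848/47235 F=974848/47235] → run A
t=35: vr[E=974848/47235 F=974848/47235] → run E
t=36: vr[F=974848/47235] → run F
t=37: (idle)
t=38: (idle)
t=39: (idle)
t=40: (idle)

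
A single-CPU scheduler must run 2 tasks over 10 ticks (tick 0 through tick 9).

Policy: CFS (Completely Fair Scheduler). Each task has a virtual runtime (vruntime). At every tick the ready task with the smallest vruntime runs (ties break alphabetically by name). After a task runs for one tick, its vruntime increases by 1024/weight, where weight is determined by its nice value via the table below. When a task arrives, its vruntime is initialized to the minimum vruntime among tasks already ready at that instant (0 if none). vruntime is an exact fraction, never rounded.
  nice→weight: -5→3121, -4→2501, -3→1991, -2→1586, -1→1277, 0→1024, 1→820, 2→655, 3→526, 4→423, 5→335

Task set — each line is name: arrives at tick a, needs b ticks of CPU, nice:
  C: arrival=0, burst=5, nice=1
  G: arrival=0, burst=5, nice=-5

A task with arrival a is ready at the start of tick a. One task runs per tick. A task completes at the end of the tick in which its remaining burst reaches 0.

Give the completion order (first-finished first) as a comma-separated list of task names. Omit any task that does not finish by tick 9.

completion order = G, C

t=0: vr[C=0 G=0] → run C
t=1: vr[C=256/205 G=0] → run G
t=2: vr[C=256/205 G=1024/3121] → run G
t=3: vr[C=256/205 G=2048/3121] → run G
t=4: vr[C=256/205 G=3072/3121] → run G
t=5: vr[C=256/205 G=4096/3121] → run C
t=6: vr[C=512/205 G=4096/3121] → run G
t=7: vr[C=512/205] → run C
t=8: vr[C=768/205] → run C
t=9: vr[C=1024/205] → run C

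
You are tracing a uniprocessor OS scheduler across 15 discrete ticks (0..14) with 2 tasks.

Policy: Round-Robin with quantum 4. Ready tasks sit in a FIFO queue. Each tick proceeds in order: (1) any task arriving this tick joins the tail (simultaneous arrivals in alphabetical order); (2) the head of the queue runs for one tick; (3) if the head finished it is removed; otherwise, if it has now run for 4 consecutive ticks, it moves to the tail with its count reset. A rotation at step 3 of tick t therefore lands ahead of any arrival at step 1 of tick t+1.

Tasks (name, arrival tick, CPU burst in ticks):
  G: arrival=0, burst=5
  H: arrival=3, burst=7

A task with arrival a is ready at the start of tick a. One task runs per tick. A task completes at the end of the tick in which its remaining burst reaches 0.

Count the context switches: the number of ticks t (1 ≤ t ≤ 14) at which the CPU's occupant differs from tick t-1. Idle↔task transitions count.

context switches = 4

t=0: queue=[G] q_used=0 → run G
t=1: queue=[G] q_used=1 → run G
t=2: queue=[G] q_used=2 → run G
t=3: queue=[G,H] q_used=3 → run G
t=4: queue=[H,G] q_used=0 → run H
t=5: queue=[H,G] q_used=1 → run H
t=6: queue=[H,G] q_used=2 → run H
t=7: queue=[H,G] q_used=3 → run H
t=8: queue=[G,H] q_used=0 → run G
t=9: queue=[H] q_used=0 → run H
t=10: queue=[H] q_used=1 → run H
t=11: queue=[H] q_used=2 → run H
t=12: (idle)
t=13: (idle)
t=14: (idle)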